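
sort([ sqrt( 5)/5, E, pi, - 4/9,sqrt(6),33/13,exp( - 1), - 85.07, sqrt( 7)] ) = [-85.07, - 4/9,exp( - 1 ) , sqrt( 5)/5,sqrt( 6),  33/13,sqrt (7), E, pi]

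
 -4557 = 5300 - 9857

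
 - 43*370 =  - 15910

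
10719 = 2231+8488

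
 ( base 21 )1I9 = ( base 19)25b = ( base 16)33C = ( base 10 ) 828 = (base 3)1010200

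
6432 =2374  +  4058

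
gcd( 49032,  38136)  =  5448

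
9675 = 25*387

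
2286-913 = 1373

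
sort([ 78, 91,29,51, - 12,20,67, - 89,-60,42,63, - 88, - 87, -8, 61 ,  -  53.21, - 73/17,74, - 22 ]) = [ - 89,-88,-87,-60, - 53.21, - 22,-12, - 8, - 73/17,20,29, 42,51,61, 63,67,74, 78,91]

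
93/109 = 93/109 = 0.85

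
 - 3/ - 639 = 1/213 = 0.00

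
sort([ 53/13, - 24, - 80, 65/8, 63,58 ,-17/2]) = [  -  80, - 24,  -  17/2, 53/13,65/8,58,63 ]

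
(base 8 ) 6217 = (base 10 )3215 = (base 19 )8H4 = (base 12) 1A3B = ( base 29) 3np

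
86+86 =172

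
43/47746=43/47746=0.00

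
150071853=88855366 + 61216487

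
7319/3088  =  7319/3088  =  2.37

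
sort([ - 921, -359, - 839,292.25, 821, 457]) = [ - 921, - 839,-359, 292.25, 457, 821]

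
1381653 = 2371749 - 990096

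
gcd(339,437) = 1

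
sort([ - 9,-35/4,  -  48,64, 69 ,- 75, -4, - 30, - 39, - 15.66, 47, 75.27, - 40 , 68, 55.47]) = [ - 75, - 48,  -  40, - 39, - 30,-15.66, - 9,-35/4, - 4,47,55.47,64, 68, 69,75.27 ]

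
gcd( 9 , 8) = 1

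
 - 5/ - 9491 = 5/9491= 0.00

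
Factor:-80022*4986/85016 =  -2^( - 1)*3^3*277^1*10627^( - 1)*13337^1  =  - 99747423/21254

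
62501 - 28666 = 33835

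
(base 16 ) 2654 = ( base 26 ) eda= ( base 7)40415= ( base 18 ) 1C52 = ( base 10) 9812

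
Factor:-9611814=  - 2^1*3^1*1601969^1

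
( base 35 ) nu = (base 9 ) 1127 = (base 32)Q3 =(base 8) 1503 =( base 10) 835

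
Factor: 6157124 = 2^2*1539281^1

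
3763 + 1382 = 5145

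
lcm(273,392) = 15288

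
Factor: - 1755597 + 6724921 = 2^2*29^1*42839^1= 4969324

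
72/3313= 72/3313 = 0.02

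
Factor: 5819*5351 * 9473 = 294965243837 = 11^1 * 23^2*5351^1*9473^1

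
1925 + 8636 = 10561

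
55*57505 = 3162775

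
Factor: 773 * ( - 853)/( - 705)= 3^(-1) * 5^( - 1)*47^(  -  1 )*773^1*853^1  =  659369/705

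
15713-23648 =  - 7935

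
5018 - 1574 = 3444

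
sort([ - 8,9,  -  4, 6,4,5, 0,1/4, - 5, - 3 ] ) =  [ - 8, - 5 , - 4, - 3,0,1/4, 4,  5,6,  9]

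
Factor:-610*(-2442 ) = 1489620 =2^2 *3^1*5^1*11^1 * 37^1*  61^1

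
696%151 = 92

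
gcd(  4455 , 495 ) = 495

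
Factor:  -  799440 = - 2^4*3^1*5^1*3331^1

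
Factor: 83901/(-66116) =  - 2^( - 2 )*3^1*16529^ ( - 1)*27967^1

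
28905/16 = 1806  +  9/16  =  1806.56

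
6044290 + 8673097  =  14717387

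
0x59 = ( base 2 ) 1011001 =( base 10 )89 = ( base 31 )2r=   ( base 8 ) 131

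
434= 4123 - 3689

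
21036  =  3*7012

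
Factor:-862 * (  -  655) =2^1*5^1*131^1*431^1  =  564610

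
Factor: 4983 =3^1 * 11^1*151^1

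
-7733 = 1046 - 8779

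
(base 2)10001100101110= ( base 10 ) 9006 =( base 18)19e6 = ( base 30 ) a06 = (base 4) 2030232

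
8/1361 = 8/1361= 0.01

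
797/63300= 797/63300  =  0.01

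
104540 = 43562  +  60978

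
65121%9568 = 7713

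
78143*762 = 59544966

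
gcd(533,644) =1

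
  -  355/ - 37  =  9+ 22/37  =  9.59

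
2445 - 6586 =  - 4141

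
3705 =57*65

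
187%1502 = 187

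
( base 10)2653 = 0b101001011101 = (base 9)3567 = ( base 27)3h7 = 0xA5D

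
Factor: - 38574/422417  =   - 2^1*3^2*367^( - 1 ) * 1151^( - 1) * 2143^1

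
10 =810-800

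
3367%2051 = 1316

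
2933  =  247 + 2686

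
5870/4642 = 1 + 614/2321  =  1.26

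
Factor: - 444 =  -2^2*3^1*37^1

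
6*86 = 516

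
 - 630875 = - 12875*49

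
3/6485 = 3/6485 =0.00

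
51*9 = 459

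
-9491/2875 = -4+2009/2875=- 3.30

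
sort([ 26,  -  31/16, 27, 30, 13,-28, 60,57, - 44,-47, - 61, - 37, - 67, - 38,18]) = [ - 67, - 61,-47, -44, - 38,-37, - 28 , - 31/16,13, 18, 26, 27, 30,57 , 60] 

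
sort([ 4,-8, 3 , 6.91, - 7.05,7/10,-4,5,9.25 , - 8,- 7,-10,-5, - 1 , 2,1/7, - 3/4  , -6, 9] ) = [ - 10,-8,- 8, -7.05, - 7,-6, - 5,-4,  -  1, - 3/4,  1/7,7/10,  2,3,4,5,6.91,9, 9.25]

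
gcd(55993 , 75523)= 7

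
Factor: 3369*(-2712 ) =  - 2^3*3^2*113^1 * 1123^1 =- 9136728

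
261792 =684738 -422946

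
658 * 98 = 64484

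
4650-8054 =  - 3404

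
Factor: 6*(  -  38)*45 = -2^2*3^3*5^1*19^1 = -10260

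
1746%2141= 1746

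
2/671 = 2/671 = 0.00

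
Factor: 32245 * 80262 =2588048190 = 2^1*  3^2*5^1*7^3*13^1*6449^1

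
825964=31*26644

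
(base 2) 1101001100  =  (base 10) 844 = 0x34C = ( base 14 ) 444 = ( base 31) r7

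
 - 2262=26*(  -  87 ) 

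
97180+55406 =152586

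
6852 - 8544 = - 1692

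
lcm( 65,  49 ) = 3185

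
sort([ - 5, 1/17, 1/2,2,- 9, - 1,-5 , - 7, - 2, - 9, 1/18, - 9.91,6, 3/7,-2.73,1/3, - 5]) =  [  -  9.91, - 9, - 9, - 7,  -  5 , - 5 , - 5 , - 2.73, - 2, - 1, 1/18, 1/17, 1/3, 3/7, 1/2,  2, 6]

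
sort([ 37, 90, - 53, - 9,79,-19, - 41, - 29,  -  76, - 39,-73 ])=[ - 76, - 73 , - 53, - 41,-39,-29, - 19,  -  9, 37,79,90 ] 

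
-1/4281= - 1 + 4280/4281 = -  0.00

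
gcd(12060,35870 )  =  10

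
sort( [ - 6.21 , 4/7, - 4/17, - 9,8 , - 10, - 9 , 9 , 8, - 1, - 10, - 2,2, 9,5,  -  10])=[ - 10, - 10, - 10, - 9, - 9, - 6.21,  -  2, - 1,-4/17,4/7, 2, 5, 8,8,9,9] 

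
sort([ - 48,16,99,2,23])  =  [ - 48,2,16, 23,99 ] 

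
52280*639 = 33406920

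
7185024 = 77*93312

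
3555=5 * 711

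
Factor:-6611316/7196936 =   -  1652829/1799234 = - 2^( - 1)*3^1 * 19^1*107^1*271^1 * 899617^(-1 )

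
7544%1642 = 976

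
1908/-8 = -477/2 = - 238.50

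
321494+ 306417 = 627911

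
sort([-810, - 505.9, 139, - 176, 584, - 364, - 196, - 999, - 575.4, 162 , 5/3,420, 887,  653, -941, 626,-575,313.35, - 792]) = [- 999,  -  941, - 810, - 792, - 575.4, - 575, -505.9,-364,-196, - 176,  5/3, 139,  162, 313.35, 420, 584, 626,653, 887 ] 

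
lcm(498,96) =7968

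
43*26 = 1118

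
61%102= 61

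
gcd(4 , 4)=4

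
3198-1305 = 1893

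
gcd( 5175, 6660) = 45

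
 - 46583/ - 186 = 250 + 83/186  =  250.45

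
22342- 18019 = 4323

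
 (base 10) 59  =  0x3b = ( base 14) 43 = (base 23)2D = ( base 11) 54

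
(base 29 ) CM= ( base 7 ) 1036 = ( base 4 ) 11302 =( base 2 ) 101110010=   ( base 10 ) 370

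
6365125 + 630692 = 6995817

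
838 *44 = 36872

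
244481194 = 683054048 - 438572854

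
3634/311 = 3634/311 = 11.68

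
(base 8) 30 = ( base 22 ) 12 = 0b11000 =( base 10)24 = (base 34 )O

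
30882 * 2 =61764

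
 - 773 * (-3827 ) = 2958271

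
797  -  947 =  - 150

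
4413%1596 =1221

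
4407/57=77 + 6/19 = 77.32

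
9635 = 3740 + 5895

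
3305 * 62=204910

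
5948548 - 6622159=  - 673611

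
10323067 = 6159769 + 4163298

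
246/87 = 2 + 24/29 = 2.83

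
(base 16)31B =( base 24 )193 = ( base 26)14F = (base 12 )563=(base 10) 795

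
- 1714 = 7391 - 9105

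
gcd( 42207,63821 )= 1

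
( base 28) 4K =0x84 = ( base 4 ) 2010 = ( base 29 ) 4g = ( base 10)132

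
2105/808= 2105/808=2.61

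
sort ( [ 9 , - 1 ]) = [ - 1,9 ] 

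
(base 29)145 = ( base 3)1022122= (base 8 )1702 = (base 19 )2cc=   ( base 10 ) 962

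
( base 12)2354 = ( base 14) 1624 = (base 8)7560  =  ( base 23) 7AJ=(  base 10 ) 3952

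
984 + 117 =1101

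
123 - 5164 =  - 5041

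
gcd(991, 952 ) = 1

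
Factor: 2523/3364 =2^( - 2)*3^1 = 3/4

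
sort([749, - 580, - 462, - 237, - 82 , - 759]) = [ - 759 , -580, - 462, - 237, - 82 , 749] 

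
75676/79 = 957 + 73/79 = 957.92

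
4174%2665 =1509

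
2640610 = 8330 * 317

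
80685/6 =13447 + 1/2  =  13447.50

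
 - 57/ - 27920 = 57/27920= 0.00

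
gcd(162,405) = 81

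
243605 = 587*415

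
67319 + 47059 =114378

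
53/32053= 53/32053=0.00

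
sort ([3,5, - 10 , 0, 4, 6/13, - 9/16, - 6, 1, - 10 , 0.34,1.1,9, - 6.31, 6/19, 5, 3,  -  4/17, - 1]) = [ - 10 , - 10,-6.31 ,-6, -1, - 9/16, - 4/17, 0, 6/19,0.34,6/13,  1, 1.1 , 3, 3,4, 5, 5, 9] 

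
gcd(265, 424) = 53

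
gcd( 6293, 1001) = 7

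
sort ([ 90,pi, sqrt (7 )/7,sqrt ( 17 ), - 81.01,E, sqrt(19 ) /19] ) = [ - 81.01, sqrt(19 ) /19,sqrt( 7) /7, E,pi,sqrt(17), 90 ] 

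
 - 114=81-195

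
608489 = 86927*7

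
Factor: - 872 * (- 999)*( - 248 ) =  - 2^6 *3^3*31^1*37^1*109^1 =- 216039744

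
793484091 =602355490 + 191128601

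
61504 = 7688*8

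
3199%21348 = 3199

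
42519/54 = 14173/18  =  787.39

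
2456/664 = 3 + 58/83 = 3.70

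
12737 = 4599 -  - 8138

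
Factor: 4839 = 3^1 * 1613^1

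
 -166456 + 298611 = 132155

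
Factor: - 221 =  - 13^1*17^1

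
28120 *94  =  2643280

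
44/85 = 44/85 = 0.52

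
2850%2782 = 68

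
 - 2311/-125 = 18+61/125 = 18.49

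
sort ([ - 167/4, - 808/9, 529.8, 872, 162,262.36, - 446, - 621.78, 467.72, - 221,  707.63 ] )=[  -  621.78, - 446, - 221, - 808/9, - 167/4,162, 262.36,467.72, 529.8 , 707.63, 872 ] 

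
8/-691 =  - 1+683/691 =- 0.01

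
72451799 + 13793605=86245404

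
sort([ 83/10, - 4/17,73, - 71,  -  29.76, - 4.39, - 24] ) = [-71 ,  -  29.76, - 24, - 4.39, - 4/17,  83/10, 73]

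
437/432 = 437/432 = 1.01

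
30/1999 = 30/1999 = 0.02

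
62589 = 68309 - 5720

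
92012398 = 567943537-475931139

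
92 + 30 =122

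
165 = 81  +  84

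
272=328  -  56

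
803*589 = 472967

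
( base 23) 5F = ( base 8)202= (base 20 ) 6A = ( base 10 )130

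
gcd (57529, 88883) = 1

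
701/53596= 701/53596 = 0.01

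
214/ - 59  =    -  214/59 =-3.63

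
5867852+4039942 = 9907794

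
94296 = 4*23574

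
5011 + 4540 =9551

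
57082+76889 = 133971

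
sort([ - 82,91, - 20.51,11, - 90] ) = [-90, - 82,-20.51,11, 91]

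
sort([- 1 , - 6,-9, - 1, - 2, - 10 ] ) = [ - 10,- 9, - 6, - 2, - 1, - 1] 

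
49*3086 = 151214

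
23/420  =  23/420 = 0.05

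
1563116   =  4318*362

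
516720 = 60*8612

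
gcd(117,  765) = 9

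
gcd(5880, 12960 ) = 120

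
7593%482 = 363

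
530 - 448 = 82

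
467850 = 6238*75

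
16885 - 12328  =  4557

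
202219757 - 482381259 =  - 280161502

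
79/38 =2  +  3/38=2.08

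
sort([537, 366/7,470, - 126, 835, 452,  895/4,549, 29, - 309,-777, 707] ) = [  -  777, - 309,-126,29, 366/7, 895/4, 452,470,537,549,707,835] 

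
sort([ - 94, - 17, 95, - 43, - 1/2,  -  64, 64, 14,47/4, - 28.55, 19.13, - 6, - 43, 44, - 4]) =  [ - 94, - 64, - 43, - 43, -28.55, - 17,- 6, - 4, - 1/2, 47/4,14,19.13,44,  64,95]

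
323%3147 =323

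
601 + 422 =1023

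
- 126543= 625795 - 752338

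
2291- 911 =1380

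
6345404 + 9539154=15884558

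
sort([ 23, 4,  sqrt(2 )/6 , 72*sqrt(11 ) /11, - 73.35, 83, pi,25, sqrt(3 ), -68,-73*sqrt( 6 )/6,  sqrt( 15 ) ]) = [ - 73.35, - 68, - 73*sqrt( 6 )/6, sqrt( 2 )/6, sqrt ( 3 ), pi,sqrt ( 15),4,72*sqrt( 11) /11, 23,25, 83 ]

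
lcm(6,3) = 6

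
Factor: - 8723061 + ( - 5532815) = - 14255876  =  - 2^2* 43^1*82883^1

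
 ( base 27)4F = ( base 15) 83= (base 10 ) 123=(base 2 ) 1111011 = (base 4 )1323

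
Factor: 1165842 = 2^1*3^2*239^1 * 271^1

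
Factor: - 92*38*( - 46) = 160816 = 2^4*19^1*23^2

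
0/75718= 0 = 0.00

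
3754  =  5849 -2095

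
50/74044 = 25/37022 = 0.00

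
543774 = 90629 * 6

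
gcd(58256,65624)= 8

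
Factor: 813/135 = 3^( - 2)*5^( - 1)*271^1=271/45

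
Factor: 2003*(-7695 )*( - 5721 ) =88178259285 =3^5*5^1*19^1*1907^1*2003^1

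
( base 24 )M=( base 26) m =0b10110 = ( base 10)22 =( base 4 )112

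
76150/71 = 1072+38/71 =1072.54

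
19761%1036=77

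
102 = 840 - 738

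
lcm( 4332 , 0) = 0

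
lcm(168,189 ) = 1512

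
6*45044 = 270264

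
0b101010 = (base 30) 1C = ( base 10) 42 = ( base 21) 20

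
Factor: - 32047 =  - 73^1 *439^1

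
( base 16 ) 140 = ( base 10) 320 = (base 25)CK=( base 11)271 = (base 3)102212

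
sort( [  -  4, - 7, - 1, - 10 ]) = [ - 10, - 7, - 4, - 1 ] 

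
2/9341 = 2/9341  =  0.00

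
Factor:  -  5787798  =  -2^1*3^1*359^1 * 2687^1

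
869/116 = 7 + 57/116   =  7.49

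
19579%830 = 489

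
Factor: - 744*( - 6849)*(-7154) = -2^4*3^3*7^2*31^1 * 73^1*761^1 =-  36454323024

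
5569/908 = 5569/908 =6.13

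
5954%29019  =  5954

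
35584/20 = 1779  +  1/5=1779.20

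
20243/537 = 37 + 374/537 = 37.70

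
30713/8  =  30713/8= 3839.12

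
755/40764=755/40764  =  0.02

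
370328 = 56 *6613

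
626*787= 492662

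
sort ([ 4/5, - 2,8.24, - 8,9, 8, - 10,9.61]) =[ - 10, - 8, - 2,4/5, 8, 8.24,9,9.61]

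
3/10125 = 1/3375  =  0.00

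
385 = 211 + 174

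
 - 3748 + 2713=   -  1035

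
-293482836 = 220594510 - 514077346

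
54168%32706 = 21462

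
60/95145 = 4/6343 = 0.00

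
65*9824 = 638560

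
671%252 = 167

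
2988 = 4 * 747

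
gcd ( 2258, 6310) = 2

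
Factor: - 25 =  -5^2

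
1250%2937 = 1250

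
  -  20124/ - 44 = 457 + 4/11 = 457.36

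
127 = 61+66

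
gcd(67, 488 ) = 1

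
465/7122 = 155/2374 =0.07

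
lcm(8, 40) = 40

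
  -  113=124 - 237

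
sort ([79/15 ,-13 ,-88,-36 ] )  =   [ - 88,-36 ,  -  13,79/15 ] 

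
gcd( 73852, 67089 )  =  1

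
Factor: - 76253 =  - 76253^1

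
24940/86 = 290 =290.00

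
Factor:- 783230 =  - 2^1*5^1*7^1 * 67^1 * 167^1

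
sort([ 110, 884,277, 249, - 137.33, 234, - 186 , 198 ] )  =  [ - 186, - 137.33,110, 198,  234,249,277,884]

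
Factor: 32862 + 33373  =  66235 = 5^1*13^1*1019^1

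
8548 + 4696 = 13244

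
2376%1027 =322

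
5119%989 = 174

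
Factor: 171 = 3^2*19^1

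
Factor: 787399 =647^1*1217^1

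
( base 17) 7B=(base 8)202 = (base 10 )130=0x82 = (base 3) 11211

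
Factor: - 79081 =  - 31^1*2551^1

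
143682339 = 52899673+90782666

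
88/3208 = 11/401 = 0.03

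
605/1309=55/119 = 0.46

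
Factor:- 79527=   - 3^1*7^2*541^1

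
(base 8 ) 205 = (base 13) a3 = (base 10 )133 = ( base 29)4h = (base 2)10000101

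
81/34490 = 81/34490 = 0.00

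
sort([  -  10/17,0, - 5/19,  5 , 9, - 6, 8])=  [- 6, -10/17, - 5/19,0,5 , 8, 9 ]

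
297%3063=297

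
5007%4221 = 786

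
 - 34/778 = -1 + 372/389 = -0.04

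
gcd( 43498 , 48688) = 2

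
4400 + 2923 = 7323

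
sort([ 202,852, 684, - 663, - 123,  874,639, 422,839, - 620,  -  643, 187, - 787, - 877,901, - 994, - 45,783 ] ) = [  -  994 ,-877, - 787, - 663,-643, - 620, - 123, - 45,187,202,422,639,684,  783,839, 852, 874, 901] 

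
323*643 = 207689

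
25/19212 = 25/19212=0.00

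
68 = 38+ 30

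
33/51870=11/17290 =0.00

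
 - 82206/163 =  - 505 + 109/163 = - 504.33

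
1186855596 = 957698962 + 229156634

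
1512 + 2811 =4323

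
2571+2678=5249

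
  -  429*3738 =  -  1603602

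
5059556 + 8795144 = 13854700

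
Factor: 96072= 2^3 * 3^1*4003^1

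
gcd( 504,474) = 6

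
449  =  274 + 175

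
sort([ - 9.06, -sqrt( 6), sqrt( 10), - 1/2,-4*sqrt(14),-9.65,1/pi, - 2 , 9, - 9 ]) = [ - 4*sqrt(14),  -  9.65, - 9.06, - 9, - sqrt( 6), - 2,-1/2, 1/pi,sqrt(10),9 ]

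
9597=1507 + 8090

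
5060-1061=3999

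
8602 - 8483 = 119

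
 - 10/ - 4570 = 1/457 = 0.00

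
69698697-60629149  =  9069548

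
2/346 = 1/173 = 0.01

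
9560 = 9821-261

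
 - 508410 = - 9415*54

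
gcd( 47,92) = 1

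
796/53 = 15 + 1/53 = 15.02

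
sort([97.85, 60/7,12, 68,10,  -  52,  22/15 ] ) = [ - 52, 22/15,60/7,10,12,68,97.85]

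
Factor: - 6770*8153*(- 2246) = 2^2*5^1*31^1*263^1*677^1 * 1123^1 = 123969789260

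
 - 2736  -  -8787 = 6051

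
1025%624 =401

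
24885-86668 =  - 61783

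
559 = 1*559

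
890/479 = 1+411/479 = 1.86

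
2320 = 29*80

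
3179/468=6 + 371/468  =  6.79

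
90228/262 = 344 + 50/131 = 344.38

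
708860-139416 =569444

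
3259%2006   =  1253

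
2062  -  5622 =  - 3560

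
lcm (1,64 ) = 64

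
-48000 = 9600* ( - 5)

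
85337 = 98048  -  12711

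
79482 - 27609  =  51873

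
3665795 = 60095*61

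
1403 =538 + 865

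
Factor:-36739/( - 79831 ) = 97^( - 1 )*823^( -1)*36739^1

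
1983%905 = 173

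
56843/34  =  56843/34 =1671.85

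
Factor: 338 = 2^1 *13^2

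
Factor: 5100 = 2^2 * 3^1*5^2*17^1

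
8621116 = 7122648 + 1498468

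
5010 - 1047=3963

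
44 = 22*2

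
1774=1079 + 695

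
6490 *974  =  6321260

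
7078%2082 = 832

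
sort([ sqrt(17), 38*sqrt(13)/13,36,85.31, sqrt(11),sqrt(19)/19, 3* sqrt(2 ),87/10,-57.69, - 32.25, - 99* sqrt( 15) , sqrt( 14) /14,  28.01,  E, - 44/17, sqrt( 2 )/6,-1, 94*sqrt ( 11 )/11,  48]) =[-99*sqrt( 15), - 57.69, - 32.25,  -  44/17,-1, sqrt(19 )/19, sqrt (2 )/6, sqrt(14)/14, E,sqrt(11 ), sqrt(17 ), 3*sqrt(2 ), 87/10, 38*sqrt(13)/13,28.01, 94* sqrt( 11 )/11,  36 , 48,85.31]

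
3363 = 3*1121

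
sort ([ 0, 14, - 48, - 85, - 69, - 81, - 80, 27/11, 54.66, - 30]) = [- 85, - 81, - 80, - 69, - 48, - 30, 0, 27/11,14,54.66 ]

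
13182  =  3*4394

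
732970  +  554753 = 1287723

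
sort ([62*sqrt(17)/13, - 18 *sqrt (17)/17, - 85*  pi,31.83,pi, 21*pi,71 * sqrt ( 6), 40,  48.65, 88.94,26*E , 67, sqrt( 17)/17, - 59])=[ - 85*pi,-59,  -  18*sqrt(17)/17,sqrt( 17 )/17,pi,62*sqrt(17)/13,31.83,  40,48.65 , 21*pi, 67, 26*E,88.94, 71*sqrt(6)] 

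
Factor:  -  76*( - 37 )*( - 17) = - 2^2*17^1*19^1 * 37^1 = -  47804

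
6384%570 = 114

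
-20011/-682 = 20011/682= 29.34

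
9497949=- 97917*( - 97)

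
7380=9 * 820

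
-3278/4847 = -1+1569/4847 = -0.68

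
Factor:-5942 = -2^1*2971^1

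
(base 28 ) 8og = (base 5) 210320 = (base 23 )d3e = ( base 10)6960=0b1101100110000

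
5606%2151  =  1304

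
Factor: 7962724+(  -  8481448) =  - 2^2*3^4 * 1601^1=- 518724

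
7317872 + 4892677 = 12210549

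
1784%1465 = 319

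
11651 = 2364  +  9287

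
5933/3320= 5933/3320= 1.79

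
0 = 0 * 7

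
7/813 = 7/813  =  0.01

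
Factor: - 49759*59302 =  - 2950808218 = - 2^1*17^1*149^1*199^1*2927^1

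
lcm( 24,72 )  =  72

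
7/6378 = 7/6378=0.00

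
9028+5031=14059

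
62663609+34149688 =96813297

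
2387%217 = 0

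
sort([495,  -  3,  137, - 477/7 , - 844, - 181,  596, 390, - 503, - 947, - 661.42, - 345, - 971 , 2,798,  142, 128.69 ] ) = [  -  971,-947 ,-844,  -  661.42 , - 503,  -  345,  -  181, - 477/7 , - 3, 2 , 128.69,137, 142,390,  495,596,798 ]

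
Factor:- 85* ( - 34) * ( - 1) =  - 2890= - 2^1*5^1*17^2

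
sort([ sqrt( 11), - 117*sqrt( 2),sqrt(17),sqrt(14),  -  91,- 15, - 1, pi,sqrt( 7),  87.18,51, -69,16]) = [-117* sqrt( 2), - 91,-69,-15, -1, sqrt( 7 ),pi, sqrt( 11 ),sqrt (14 ), sqrt(17 ),16,51 , 87.18]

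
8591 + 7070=15661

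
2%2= 0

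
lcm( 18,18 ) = 18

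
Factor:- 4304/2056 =  -  2^1*257^ ( - 1)*269^1 = - 538/257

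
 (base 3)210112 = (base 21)16e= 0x245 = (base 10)581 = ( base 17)203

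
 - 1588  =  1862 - 3450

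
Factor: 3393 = 3^2*13^1*29^1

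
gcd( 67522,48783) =7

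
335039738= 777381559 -442341821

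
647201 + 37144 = 684345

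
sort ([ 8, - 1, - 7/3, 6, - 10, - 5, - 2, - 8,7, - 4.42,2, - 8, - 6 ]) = [-10, - 8 , - 8, - 6, - 5 ,-4.42, - 7/3, - 2,-1, 2, 6, 7, 8]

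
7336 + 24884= 32220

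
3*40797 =122391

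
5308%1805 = 1698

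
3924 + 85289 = 89213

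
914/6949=914/6949= 0.13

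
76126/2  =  38063 = 38063.00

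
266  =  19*14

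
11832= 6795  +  5037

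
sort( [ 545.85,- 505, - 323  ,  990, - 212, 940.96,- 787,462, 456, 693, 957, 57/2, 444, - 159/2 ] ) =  [ - 787, - 505 , - 323, - 212,-159/2,57/2, 444, 456, 462,545.85, 693, 940.96,957,990 ] 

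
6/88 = 3/44 = 0.07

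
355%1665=355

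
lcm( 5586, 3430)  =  195510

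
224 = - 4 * (  -  56 ) 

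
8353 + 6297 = 14650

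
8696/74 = 117 + 19/37=117.51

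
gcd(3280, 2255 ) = 205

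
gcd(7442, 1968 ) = 2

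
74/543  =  74/543  =  0.14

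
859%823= 36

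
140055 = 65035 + 75020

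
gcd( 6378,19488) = 6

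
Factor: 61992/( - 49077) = -24/19 = - 2^3*3^1* 19^( - 1 )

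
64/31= 64/31 = 2.06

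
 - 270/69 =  - 4 + 2/23 = - 3.91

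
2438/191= 2438/191 = 12.76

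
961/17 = 961/17  =  56.53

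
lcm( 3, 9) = 9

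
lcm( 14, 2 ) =14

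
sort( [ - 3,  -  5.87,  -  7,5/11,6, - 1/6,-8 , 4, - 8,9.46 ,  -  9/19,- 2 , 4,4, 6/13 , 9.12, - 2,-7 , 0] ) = [-8, - 8  ,  -  7,-7, - 5.87,  -  3, - 2 , - 2 ,  -  9/19, - 1/6,0, 5/11, 6/13,  4,4 , 4 , 6 , 9.12, 9.46 ]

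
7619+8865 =16484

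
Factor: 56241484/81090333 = 2^2 * 3^( - 2) * 13^1*41^( - 1) * 229^1*4723^1*219757^(-1)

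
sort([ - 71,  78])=[ - 71, 78]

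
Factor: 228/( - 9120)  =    -  2^ ( - 3)*5^( - 1) = - 1/40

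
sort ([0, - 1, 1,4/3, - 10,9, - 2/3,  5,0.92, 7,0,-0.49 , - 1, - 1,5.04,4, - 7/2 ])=[ - 10,- 7/2,-1, - 1,-1, - 2/3, - 0.49 , 0 , 0,0.92, 1,4/3 , 4,5,5.04,7, 9 ]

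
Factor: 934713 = 3^3*13^1*2663^1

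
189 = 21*9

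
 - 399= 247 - 646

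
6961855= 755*9221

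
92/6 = 15 + 1/3 = 15.33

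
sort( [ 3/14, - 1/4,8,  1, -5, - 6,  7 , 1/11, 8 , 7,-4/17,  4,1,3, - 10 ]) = [-10, - 6, - 5, - 1/4, - 4/17, 1/11,3/14,1, 1,3,4,  7, 7,8,8 ] 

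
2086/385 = 5+ 23/55   =  5.42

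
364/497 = 52/71 = 0.73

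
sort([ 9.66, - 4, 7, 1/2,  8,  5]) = [ - 4, 1/2,5, 7, 8,9.66]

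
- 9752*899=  - 8767048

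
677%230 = 217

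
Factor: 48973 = 48973^1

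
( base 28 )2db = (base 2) 11110010111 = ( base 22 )407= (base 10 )1943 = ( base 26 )2MJ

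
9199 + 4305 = 13504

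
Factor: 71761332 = 2^2*3^1*5980111^1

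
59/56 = 1+3/56= 1.05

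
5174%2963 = 2211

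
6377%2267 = 1843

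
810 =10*81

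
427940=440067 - 12127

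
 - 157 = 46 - 203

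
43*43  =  1849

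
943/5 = 943/5 = 188.60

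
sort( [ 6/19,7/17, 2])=[ 6/19, 7/17, 2] 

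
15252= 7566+7686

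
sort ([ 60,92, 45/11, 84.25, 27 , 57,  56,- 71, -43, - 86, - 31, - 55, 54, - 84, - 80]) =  [  -  86, - 84, - 80, - 71,-55, - 43, - 31,45/11, 27, 54, 56,57, 60, 84.25, 92 ]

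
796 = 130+666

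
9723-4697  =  5026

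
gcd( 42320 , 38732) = 92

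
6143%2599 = 945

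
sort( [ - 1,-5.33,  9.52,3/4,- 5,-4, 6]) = [ - 5.33, - 5, -4, -1,3/4, 6, 9.52 ] 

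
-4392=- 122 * 36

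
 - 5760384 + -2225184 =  - 7985568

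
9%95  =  9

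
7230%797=57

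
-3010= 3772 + -6782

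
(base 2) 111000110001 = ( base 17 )C9C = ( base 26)59J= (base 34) 34t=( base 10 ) 3633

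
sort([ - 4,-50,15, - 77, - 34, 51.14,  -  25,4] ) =[ - 77, - 50, - 34, - 25, - 4, 4, 15 , 51.14 ]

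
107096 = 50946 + 56150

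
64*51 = 3264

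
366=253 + 113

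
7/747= 7/747 = 0.01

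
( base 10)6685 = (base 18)12b7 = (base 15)1eaa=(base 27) 94g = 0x1a1d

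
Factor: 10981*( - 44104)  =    -  484306024 = - 2^3* 37^1*79^1*139^1* 149^1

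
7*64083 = 448581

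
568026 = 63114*9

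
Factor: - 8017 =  - 8017^1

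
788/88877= 788/88877=0.01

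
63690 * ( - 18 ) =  - 1146420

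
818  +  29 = 847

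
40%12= 4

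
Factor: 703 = 19^1*37^1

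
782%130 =2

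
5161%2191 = 779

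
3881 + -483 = 3398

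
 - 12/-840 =1/70 =0.01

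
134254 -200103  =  -65849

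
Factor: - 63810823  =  - 63810823^1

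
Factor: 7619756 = 2^2* 1904939^1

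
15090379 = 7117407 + 7972972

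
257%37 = 35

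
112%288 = 112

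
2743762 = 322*8521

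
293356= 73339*4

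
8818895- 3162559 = 5656336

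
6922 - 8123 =-1201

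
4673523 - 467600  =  4205923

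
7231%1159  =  277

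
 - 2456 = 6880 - 9336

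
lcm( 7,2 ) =14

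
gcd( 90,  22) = 2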